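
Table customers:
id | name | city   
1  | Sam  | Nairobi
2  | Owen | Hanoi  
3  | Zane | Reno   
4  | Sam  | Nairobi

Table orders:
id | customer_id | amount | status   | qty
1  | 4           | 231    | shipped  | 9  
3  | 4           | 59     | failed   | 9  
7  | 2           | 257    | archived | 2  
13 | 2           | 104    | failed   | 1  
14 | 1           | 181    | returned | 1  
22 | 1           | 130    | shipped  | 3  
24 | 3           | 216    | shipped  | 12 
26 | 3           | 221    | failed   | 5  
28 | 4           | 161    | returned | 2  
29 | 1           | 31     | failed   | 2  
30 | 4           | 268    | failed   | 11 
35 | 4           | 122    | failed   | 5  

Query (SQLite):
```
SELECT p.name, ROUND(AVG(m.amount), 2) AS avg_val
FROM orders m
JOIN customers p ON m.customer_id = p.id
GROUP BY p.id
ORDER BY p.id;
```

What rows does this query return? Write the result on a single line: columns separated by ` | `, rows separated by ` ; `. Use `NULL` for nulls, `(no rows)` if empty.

Sam | 114 ; Owen | 180.5 ; Zane | 218.5 ; Sam | 168.2

Join each orders row to its customers via customer_id.
Group joined rows by customers.id; compute ROUND(AVG(m.amount), 2) per group.
  1: ids {14, 22, 29} → ROUND(AVG(m.amount), 2)=114
  2: ids {7, 13} → ROUND(AVG(m.amount), 2)=180.5
  3: ids {24, 26} → ROUND(AVG(m.amount), 2)=218.5
  4: ids {1, 3, 28, 30, 35} → ROUND(AVG(m.amount), 2)=168.2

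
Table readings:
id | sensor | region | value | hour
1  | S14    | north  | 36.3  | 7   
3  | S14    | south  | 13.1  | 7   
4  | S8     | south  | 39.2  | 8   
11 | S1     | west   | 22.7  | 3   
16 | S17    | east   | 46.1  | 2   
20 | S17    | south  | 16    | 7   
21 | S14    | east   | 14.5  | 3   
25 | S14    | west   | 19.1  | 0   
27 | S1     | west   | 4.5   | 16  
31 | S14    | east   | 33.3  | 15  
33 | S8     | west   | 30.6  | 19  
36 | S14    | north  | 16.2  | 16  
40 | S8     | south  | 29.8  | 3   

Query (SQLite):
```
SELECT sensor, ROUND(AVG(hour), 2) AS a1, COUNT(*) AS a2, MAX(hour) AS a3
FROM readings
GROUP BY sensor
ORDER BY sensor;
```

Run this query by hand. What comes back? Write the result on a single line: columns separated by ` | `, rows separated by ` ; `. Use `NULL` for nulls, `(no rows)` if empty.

Group readings by sensor.
Per group compute: ROUND(AVG(hour), 2), COUNT(*), MAX(hour).
  S1: ids {11, 27} → ROUND(AVG(hour), 2)=9.5, COUNT(*)=2, MAX(hour)=16
  S14: ids {1, 3, 21, 25, 31, 36} → ROUND(AVG(hour), 2)=8, COUNT(*)=6, MAX(hour)=16
  S17: ids {16, 20} → ROUND(AVG(hour), 2)=4.5, COUNT(*)=2, MAX(hour)=7
  S8: ids {4, 33, 40} → ROUND(AVG(hour), 2)=10, COUNT(*)=3, MAX(hour)=19

S1 | 9.5 | 2 | 16 ; S14 | 8 | 6 | 16 ; S17 | 4.5 | 2 | 7 ; S8 | 10 | 3 | 19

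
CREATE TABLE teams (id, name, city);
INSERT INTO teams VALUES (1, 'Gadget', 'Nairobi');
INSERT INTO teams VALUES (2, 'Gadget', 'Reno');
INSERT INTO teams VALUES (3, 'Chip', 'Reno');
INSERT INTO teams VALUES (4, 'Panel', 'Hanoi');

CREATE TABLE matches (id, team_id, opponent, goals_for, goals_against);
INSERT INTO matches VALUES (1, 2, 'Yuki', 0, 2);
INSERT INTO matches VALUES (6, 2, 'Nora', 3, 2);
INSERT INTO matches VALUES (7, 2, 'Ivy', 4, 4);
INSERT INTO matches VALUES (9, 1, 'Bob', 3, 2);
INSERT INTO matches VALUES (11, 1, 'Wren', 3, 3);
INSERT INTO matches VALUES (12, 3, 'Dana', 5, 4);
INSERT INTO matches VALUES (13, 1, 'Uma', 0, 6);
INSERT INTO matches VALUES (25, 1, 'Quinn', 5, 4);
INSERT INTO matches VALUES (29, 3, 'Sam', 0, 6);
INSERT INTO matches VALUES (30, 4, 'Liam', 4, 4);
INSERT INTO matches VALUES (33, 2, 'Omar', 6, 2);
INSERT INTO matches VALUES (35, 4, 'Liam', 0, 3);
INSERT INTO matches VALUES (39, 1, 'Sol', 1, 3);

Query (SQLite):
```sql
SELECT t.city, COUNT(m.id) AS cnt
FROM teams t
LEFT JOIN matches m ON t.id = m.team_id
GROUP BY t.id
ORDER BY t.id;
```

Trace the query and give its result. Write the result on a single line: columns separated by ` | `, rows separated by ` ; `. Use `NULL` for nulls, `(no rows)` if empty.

Nairobi | 5 ; Reno | 4 ; Reno | 2 ; Hanoi | 2

LEFT JOIN keeps every teams row; unmatched ones get NULL for matches columns.
Group by teams.id and compute COUNT(m.id). COUNT(col) of an all-NULL group is 0.
  1: ids {9, 11, 13, 25, 39} → COUNT(m.id)=5
  2: ids {1, 6, 7, 33} → COUNT(m.id)=4
  3: ids {12, 29} → COUNT(m.id)=2
  4: ids {30, 35} → COUNT(m.id)=2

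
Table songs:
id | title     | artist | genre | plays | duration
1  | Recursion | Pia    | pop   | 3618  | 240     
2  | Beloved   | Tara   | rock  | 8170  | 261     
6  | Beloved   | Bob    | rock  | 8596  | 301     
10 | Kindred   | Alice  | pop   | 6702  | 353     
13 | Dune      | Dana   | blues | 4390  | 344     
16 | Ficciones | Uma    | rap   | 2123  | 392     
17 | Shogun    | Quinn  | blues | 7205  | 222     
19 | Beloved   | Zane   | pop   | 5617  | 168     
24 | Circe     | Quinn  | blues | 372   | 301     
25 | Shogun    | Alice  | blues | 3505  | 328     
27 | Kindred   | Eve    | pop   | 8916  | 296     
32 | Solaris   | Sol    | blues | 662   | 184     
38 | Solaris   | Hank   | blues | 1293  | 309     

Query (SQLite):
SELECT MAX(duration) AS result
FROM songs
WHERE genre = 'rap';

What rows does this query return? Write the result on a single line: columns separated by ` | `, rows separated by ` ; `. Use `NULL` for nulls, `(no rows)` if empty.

392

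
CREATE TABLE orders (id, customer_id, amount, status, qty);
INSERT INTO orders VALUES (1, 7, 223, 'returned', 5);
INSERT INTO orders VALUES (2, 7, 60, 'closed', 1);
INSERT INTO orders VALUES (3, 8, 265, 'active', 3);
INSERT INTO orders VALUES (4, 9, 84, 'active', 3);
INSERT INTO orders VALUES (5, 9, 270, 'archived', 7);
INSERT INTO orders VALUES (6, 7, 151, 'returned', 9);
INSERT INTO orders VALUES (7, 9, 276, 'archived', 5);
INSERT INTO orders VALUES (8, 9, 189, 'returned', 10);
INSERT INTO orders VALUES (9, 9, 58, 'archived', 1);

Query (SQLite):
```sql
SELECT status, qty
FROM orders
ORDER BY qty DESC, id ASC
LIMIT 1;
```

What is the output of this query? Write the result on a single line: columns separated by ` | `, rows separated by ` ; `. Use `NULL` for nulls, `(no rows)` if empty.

Sort by qty desc, tiebreak id asc: (10, id=8), (9, id=6), (7, id=5), (5, id=1) …. Take first 1.

returned | 10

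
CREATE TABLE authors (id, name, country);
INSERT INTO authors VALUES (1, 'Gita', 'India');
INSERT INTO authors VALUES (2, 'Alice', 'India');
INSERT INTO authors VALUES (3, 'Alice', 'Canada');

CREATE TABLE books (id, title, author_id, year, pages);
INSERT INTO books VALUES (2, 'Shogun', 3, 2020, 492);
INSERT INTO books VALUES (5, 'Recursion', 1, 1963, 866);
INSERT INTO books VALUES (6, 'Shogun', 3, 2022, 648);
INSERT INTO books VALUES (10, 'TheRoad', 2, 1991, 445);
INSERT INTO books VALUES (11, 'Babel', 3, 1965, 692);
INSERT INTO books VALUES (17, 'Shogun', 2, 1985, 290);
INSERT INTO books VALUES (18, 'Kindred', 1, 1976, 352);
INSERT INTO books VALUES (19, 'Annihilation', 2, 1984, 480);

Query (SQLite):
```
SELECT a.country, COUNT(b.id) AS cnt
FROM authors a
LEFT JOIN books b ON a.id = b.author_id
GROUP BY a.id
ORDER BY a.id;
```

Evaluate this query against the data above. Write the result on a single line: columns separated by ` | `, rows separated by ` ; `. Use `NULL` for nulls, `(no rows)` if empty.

India | 2 ; India | 3 ; Canada | 3

LEFT JOIN keeps every authors row; unmatched ones get NULL for books columns.
Group by authors.id and compute COUNT(b.id). COUNT(col) of an all-NULL group is 0.
  1: ids {5, 18} → COUNT(b.id)=2
  2: ids {10, 17, 19} → COUNT(b.id)=3
  3: ids {2, 6, 11} → COUNT(b.id)=3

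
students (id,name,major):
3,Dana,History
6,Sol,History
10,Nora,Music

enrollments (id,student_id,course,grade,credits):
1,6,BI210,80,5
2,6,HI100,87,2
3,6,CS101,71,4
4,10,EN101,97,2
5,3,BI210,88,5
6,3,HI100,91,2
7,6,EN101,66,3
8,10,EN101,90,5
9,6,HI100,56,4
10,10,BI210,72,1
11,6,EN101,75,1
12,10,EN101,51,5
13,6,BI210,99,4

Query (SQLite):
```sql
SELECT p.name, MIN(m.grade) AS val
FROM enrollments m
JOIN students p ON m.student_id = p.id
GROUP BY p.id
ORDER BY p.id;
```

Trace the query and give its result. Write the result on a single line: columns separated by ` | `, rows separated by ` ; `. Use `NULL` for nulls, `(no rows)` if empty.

Join each enrollments row to its students via student_id.
Group joined rows by students.id; compute MIN(m.grade) per group.
  3: ids {5, 6} → MIN(m.grade)=88
  6: ids {1, 2, 3, 7, 9, 11, 13} → MIN(m.grade)=56
  10: ids {4, 8, 10, 12} → MIN(m.grade)=51

Dana | 88 ; Sol | 56 ; Nora | 51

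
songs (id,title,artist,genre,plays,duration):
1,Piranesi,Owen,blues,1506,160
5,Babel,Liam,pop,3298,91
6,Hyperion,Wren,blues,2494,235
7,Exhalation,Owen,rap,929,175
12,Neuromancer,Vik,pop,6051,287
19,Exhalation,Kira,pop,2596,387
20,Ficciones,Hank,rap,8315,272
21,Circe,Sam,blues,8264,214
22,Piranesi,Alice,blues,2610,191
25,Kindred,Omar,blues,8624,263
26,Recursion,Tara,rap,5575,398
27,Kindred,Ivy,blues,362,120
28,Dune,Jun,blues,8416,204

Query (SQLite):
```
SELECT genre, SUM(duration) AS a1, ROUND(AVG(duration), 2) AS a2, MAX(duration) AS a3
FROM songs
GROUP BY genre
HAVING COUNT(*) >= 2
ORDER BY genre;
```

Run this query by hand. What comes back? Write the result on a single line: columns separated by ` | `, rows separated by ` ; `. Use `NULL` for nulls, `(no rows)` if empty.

blues | 1387 | 198.14 | 263 ; pop | 765 | 255 | 387 ; rap | 845 | 281.67 | 398

Group songs by genre.
Per group compute: SUM(duration), ROUND(AVG(duration), 2), MAX(duration).
HAVING: drop groups with fewer than 2 rows.
  blues: ids {1, 6, 21, 22, 25, 27, 28} → SUM(duration)=1387, ROUND(AVG(duration), 2)=198.14, MAX(duration)=263
  pop: ids {5, 12, 19} → SUM(duration)=765, ROUND(AVG(duration), 2)=255, MAX(duration)=387
  rap: ids {7, 20, 26} → SUM(duration)=845, ROUND(AVG(duration), 2)=281.67, MAX(duration)=398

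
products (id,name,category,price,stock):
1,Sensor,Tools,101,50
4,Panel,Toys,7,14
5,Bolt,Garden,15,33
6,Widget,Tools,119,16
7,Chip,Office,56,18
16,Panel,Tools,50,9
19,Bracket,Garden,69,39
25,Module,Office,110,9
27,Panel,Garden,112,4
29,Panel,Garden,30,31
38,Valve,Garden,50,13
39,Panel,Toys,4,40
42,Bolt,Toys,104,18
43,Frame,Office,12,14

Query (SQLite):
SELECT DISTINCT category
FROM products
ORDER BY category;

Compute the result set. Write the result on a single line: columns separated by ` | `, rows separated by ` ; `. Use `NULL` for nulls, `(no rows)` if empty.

Garden ; Office ; Tools ; Toys

Collect distinct category values from products.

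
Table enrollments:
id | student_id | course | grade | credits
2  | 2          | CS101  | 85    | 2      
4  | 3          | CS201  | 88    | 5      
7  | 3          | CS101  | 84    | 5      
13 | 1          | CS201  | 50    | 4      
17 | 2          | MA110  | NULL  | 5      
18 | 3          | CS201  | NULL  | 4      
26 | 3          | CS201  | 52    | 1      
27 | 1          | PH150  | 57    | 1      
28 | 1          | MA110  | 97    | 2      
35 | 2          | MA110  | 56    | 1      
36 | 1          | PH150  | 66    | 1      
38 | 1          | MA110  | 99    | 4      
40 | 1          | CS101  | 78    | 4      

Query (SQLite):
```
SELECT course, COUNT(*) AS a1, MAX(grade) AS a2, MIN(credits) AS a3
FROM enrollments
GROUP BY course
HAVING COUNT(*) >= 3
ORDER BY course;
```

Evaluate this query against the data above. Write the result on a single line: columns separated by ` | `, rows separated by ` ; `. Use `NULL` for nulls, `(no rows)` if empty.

CS101 | 3 | 85 | 2 ; CS201 | 4 | 88 | 1 ; MA110 | 4 | 99 | 1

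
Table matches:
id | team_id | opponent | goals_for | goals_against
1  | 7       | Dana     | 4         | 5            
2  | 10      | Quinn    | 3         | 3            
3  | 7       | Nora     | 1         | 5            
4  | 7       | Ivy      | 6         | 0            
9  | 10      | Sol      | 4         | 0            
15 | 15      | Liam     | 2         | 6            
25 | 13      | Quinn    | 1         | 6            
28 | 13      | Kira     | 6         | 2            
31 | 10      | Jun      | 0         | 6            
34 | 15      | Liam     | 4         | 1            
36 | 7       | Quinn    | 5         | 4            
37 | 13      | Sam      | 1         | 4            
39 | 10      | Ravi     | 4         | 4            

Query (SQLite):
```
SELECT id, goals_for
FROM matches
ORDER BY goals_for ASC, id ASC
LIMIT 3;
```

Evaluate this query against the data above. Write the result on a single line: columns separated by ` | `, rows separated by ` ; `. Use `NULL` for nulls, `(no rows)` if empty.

31 | 0 ; 3 | 1 ; 25 | 1

Sort by goals_for asc, tiebreak id asc: (0, id=31), (1, id=3), (1, id=25), (1, id=37), (2, id=15), (3, id=2) …. Take first 3.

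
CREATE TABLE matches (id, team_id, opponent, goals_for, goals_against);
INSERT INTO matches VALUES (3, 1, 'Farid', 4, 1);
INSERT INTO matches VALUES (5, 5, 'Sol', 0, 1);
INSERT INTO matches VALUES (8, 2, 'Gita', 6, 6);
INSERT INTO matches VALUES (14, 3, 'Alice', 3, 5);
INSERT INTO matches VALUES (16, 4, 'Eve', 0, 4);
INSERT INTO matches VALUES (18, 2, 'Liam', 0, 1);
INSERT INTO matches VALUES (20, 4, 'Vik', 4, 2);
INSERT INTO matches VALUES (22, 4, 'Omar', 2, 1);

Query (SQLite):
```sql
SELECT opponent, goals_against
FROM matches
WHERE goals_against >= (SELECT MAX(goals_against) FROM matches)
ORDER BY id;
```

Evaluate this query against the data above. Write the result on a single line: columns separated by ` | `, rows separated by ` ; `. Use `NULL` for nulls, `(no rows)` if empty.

Scalar subquery: MAX(goals_against) over all matches rows = 6.
Keep rows where goals_against >= that value.

Gita | 6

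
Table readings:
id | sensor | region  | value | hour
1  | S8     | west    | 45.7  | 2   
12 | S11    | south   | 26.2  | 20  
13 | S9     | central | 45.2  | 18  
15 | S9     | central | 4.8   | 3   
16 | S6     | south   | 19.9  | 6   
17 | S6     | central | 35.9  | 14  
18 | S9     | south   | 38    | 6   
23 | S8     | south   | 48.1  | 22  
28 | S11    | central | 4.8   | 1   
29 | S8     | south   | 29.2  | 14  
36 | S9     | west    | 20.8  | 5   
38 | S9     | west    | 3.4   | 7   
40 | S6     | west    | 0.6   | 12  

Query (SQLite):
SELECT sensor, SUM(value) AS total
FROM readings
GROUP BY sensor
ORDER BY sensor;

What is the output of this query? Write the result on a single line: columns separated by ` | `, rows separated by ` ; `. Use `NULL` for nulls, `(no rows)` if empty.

Partition readings by sensor; compute SUM(value) within each group.
  S11: ids {12, 28} → SUM(value)=31
  S6: ids {16, 17, 40} → SUM(value)=56.4
  S8: ids {1, 23, 29} → SUM(value)=123
  S9: ids {13, 15, 18, 36, 38} → SUM(value)=112.2

S11 | 31 ; S6 | 56.4 ; S8 | 123 ; S9 | 112.2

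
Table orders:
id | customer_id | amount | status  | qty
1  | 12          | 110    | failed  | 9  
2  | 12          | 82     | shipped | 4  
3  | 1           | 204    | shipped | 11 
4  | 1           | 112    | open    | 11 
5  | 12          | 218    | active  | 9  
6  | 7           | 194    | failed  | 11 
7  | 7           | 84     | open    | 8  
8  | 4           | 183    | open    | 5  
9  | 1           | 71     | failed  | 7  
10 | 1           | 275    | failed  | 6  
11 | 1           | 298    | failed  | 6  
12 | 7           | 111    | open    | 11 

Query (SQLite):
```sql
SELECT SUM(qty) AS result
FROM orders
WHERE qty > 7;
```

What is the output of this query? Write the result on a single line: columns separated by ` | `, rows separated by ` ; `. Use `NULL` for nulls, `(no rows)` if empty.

70

Rows where qty > 7 → qty values: [9, 11, 11, 9, 11, 8, 11].
SUM of non-NULL values = 70.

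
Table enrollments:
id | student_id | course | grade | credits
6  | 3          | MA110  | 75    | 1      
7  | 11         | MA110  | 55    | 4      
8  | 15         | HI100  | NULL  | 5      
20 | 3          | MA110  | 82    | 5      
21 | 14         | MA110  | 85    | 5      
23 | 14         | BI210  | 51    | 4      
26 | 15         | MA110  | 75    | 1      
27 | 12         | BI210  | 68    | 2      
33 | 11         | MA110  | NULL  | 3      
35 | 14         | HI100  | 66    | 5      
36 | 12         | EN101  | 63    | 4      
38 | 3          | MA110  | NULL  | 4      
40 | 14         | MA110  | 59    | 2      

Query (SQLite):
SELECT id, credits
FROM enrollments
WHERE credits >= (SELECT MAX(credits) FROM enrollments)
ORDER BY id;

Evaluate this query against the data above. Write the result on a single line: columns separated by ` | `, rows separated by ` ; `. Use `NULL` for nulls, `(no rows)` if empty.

Scalar subquery: MAX(credits) over all enrollments rows = 5.
Keep rows where credits >= that value.

8 | 5 ; 20 | 5 ; 21 | 5 ; 35 | 5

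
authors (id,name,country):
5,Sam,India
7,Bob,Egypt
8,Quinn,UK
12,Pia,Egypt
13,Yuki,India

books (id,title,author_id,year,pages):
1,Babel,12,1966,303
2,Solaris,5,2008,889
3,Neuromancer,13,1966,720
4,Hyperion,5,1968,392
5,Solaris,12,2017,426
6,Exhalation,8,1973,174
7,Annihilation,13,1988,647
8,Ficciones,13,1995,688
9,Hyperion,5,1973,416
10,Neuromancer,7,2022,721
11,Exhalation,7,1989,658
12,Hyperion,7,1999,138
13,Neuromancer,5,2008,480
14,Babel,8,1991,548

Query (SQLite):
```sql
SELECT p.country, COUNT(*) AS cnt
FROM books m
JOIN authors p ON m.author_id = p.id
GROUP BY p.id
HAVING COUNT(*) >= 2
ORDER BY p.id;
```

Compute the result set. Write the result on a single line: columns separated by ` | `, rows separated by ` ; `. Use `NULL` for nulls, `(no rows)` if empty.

Join each books row to its authors via author_id.
Group joined rows by authors.id; compute COUNT(*) per group.
HAVING: keep groups with count ≥ 2.
  5: ids {2, 4, 9, 13} → COUNT(*)=4
  7: ids {10, 11, 12} → COUNT(*)=3
  8: ids {6, 14} → COUNT(*)=2
  12: ids {1, 5} → COUNT(*)=2
  13: ids {3, 7, 8} → COUNT(*)=3

India | 4 ; Egypt | 3 ; UK | 2 ; Egypt | 2 ; India | 3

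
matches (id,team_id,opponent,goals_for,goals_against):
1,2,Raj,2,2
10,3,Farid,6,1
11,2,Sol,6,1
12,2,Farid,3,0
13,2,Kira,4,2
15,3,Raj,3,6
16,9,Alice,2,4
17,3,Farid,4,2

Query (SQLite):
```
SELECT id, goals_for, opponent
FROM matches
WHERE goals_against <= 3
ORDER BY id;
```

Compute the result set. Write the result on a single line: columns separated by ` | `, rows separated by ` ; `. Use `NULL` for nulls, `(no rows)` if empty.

goals_against <= 3: ids {1, 10, 11, 12, 13, 17}

1 | 2 | Raj ; 10 | 6 | Farid ; 11 | 6 | Sol ; 12 | 3 | Farid ; 13 | 4 | Kira ; 17 | 4 | Farid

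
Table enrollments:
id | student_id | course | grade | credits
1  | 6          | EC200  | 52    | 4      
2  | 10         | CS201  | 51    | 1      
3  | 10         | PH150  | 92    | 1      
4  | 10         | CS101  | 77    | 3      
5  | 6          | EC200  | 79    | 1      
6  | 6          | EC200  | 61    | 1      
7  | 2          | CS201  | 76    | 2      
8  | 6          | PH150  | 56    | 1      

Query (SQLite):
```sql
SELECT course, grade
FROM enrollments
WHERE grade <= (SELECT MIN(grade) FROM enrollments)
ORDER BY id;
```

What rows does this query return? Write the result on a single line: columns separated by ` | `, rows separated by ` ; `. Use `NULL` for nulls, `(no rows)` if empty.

Scalar subquery: MIN(grade) over all enrollments rows = 51.
Keep rows where grade <= that value.

CS201 | 51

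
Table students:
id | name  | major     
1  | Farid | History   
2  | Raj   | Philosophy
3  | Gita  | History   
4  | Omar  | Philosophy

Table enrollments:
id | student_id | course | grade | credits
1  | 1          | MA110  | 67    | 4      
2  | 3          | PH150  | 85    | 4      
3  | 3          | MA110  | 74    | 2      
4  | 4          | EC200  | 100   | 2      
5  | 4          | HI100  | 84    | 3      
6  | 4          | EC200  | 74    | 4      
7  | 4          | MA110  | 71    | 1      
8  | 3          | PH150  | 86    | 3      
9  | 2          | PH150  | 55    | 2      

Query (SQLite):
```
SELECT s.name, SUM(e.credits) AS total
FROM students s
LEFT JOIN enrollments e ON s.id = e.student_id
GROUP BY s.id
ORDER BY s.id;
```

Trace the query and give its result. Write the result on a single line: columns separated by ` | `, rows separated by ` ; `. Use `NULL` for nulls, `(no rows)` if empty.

Farid | 4 ; Raj | 2 ; Gita | 9 ; Omar | 10

LEFT JOIN keeps every students row; unmatched ones get NULL for enrollments columns.
Group by students.id and compute SUM(e.credits). SUM over an all-NULL group is NULL.
  1: ids {1} → SUM(e.credits)=4
  2: ids {9} → SUM(e.credits)=2
  3: ids {2, 3, 8} → SUM(e.credits)=9
  4: ids {4, 5, 6, 7} → SUM(e.credits)=10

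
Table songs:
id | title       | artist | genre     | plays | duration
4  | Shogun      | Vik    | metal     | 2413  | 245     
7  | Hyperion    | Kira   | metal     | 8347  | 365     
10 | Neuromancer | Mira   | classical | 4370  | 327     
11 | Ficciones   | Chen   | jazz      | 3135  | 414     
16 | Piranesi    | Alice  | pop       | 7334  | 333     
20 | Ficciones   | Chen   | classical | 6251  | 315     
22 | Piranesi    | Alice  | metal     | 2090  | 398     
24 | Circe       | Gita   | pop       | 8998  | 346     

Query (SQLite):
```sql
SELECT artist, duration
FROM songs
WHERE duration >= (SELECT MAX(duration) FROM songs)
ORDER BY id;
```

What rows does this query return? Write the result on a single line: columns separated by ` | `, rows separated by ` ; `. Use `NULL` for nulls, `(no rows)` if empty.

Scalar subquery: MAX(duration) over all songs rows = 414.
Keep rows where duration >= that value.

Chen | 414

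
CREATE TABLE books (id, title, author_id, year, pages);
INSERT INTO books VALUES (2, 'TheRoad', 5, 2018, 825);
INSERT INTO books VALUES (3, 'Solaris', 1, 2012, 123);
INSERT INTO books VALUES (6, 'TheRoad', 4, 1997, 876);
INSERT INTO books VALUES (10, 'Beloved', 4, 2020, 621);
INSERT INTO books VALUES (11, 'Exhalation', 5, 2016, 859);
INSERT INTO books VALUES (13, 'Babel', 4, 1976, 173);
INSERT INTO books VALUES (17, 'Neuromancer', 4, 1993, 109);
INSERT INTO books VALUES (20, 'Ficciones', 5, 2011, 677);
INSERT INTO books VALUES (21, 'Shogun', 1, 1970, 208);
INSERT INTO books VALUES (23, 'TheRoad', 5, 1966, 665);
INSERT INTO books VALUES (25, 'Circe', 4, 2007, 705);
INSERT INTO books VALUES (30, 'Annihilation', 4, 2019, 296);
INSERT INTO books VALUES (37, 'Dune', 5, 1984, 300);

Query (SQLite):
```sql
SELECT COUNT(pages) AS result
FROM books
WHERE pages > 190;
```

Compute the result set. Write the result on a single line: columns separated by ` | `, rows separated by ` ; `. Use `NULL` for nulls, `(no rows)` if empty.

Rows where pages > 190 → pages values: [825, 876, 621, 859, 677, 208, 665, 705, 296, 300].
COUNT(pages) counts non-NULL values → 10.

10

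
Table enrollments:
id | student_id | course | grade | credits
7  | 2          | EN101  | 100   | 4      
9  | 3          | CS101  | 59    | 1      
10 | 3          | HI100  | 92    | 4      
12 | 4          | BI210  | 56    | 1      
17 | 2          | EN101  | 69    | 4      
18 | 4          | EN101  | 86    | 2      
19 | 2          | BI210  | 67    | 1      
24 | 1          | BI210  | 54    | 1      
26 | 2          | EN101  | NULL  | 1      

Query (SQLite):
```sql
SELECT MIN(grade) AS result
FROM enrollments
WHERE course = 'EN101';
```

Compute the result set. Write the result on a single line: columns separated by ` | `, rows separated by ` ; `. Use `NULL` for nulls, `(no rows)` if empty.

Rows where course='EN101' → grade values: [100, 69, 86, NULL].
MIN of non-NULL values = 69.

69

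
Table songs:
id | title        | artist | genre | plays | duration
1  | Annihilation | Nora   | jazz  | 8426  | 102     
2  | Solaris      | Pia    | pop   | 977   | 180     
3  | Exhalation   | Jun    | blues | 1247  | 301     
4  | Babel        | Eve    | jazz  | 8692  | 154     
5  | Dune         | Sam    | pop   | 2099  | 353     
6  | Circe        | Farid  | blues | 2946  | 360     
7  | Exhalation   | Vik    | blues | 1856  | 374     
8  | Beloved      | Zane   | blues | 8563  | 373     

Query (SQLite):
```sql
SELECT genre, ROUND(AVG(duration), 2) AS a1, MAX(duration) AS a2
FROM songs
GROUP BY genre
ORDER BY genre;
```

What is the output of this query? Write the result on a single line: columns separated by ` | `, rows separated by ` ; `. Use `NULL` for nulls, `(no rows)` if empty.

Group songs by genre.
Per group compute: ROUND(AVG(duration), 2), MAX(duration).
  blues: ids {3, 6, 7, 8} → ROUND(AVG(duration), 2)=352, MAX(duration)=374
  jazz: ids {1, 4} → ROUND(AVG(duration), 2)=128, MAX(duration)=154
  pop: ids {2, 5} → ROUND(AVG(duration), 2)=266.5, MAX(duration)=353

blues | 352 | 374 ; jazz | 128 | 154 ; pop | 266.5 | 353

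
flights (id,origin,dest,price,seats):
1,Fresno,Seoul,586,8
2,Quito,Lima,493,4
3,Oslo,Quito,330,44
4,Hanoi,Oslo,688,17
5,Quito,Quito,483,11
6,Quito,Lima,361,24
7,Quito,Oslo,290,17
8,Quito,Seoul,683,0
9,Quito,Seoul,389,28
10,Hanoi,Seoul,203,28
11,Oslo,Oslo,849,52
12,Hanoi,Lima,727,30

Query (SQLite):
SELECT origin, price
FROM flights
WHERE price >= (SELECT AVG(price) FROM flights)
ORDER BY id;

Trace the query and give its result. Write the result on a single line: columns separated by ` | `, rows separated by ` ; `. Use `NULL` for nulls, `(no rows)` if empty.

Scalar subquery: AVG(price) over all flights rows = 506.833333 (≈; comparison uses full precision).
Keep rows where price >= that value.

Fresno | 586 ; Hanoi | 688 ; Quito | 683 ; Oslo | 849 ; Hanoi | 727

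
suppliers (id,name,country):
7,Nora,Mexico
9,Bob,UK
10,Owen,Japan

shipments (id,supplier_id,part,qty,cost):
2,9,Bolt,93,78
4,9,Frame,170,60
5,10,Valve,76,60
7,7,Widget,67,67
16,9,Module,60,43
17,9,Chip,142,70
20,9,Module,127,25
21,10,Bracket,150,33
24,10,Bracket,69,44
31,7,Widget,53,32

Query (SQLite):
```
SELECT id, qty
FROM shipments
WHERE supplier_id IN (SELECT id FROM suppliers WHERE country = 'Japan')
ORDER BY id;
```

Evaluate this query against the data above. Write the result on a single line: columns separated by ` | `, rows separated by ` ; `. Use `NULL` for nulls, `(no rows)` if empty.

5 | 76 ; 21 | 150 ; 24 | 69

Inner query: suppliers.id where country = 'Japan'.
Outer: keep shipments rows whose supplier_id is in that set.
Inner query → {10}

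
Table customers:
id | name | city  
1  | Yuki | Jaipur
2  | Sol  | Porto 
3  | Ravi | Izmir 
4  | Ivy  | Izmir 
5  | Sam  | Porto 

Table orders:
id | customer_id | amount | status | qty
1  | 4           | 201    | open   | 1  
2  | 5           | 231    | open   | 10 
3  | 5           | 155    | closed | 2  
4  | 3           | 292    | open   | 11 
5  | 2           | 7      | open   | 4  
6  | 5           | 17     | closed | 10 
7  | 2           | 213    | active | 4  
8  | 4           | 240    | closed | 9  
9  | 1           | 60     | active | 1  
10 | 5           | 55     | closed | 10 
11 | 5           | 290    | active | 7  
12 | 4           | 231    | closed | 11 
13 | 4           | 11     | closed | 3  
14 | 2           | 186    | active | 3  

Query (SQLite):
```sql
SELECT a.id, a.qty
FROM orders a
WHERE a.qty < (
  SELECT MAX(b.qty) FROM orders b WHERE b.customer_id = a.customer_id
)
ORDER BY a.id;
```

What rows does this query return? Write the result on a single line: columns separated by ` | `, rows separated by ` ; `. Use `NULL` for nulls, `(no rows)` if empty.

1 | 1 ; 3 | 2 ; 8 | 9 ; 11 | 7 ; 13 | 3 ; 14 | 3

For each orders row a, compute MAX(qty) over rows sharing a.customer_id.
Keep row a if a.qty < that per-group MAX.
  customer_id=1: MAX(qty) = 1
  customer_id=2: MAX(qty) = 4
  customer_id=3: MAX(qty) = 11
  customer_id=4: MAX(qty) = 11
  customer_id=5: MAX(qty) = 10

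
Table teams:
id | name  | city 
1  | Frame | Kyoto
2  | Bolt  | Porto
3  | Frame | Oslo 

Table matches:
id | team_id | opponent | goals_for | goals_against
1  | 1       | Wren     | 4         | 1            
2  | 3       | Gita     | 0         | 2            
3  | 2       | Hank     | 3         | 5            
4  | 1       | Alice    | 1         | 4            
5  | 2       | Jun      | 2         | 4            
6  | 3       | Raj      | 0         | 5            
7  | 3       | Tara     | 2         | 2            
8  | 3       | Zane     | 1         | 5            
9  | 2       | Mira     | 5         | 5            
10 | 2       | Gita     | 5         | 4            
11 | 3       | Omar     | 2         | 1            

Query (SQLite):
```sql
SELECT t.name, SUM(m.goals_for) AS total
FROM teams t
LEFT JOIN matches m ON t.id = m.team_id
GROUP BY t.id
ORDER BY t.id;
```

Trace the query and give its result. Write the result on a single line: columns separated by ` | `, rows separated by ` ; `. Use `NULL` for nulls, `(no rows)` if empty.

Frame | 5 ; Bolt | 15 ; Frame | 5

LEFT JOIN keeps every teams row; unmatched ones get NULL for matches columns.
Group by teams.id and compute SUM(m.goals_for). SUM over an all-NULL group is NULL.
  1: ids {1, 4} → SUM(m.goals_for)=5
  2: ids {3, 5, 9, 10} → SUM(m.goals_for)=15
  3: ids {2, 6, 7, 8, 11} → SUM(m.goals_for)=5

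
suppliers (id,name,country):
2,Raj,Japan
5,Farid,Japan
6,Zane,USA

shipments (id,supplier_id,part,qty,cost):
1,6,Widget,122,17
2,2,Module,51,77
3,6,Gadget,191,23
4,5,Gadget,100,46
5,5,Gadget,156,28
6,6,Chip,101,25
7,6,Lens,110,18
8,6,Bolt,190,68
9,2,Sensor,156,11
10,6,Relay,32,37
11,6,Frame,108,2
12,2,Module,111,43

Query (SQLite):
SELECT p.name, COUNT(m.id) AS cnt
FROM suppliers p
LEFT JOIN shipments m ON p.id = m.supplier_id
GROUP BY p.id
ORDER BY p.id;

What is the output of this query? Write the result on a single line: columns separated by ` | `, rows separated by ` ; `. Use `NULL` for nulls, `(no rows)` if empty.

LEFT JOIN keeps every suppliers row; unmatched ones get NULL for shipments columns.
Group by suppliers.id and compute COUNT(m.id). COUNT(col) of an all-NULL group is 0.
  2: ids {2, 9, 12} → COUNT(m.id)=3
  5: ids {4, 5} → COUNT(m.id)=2
  6: ids {1, 3, 6, 7, 8, 10, 11} → COUNT(m.id)=7

Raj | 3 ; Farid | 2 ; Zane | 7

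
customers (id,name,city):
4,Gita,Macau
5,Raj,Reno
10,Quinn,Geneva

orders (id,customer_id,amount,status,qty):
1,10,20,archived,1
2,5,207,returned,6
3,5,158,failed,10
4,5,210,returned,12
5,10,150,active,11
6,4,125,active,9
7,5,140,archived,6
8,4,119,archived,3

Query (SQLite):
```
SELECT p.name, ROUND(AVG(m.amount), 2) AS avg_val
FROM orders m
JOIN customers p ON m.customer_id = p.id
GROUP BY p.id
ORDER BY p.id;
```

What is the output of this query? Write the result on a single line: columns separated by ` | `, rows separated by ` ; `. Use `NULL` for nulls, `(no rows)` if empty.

Join each orders row to its customers via customer_id.
Group joined rows by customers.id; compute ROUND(AVG(m.amount), 2) per group.
  4: ids {6, 8} → ROUND(AVG(m.amount), 2)=122
  5: ids {2, 3, 4, 7} → ROUND(AVG(m.amount), 2)=178.75
  10: ids {1, 5} → ROUND(AVG(m.amount), 2)=85

Gita | 122 ; Raj | 178.75 ; Quinn | 85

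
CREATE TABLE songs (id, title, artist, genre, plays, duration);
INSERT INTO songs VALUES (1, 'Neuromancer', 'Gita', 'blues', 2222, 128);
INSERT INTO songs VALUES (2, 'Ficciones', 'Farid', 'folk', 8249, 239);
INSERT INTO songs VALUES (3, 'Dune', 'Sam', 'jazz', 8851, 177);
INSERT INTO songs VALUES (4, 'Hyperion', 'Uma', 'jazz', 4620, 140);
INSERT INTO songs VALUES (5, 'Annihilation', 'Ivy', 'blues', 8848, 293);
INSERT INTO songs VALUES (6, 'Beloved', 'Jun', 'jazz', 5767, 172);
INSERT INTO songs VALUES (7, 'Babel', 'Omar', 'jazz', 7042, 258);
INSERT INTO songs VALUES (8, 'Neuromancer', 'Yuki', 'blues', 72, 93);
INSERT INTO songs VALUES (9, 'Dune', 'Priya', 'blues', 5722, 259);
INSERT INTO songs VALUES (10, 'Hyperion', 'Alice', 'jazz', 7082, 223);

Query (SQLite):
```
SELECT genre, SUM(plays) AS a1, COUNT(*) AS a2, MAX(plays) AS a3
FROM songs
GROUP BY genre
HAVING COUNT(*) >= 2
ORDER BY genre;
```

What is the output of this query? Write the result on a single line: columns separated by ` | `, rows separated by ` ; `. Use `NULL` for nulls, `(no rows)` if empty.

Group songs by genre.
Per group compute: SUM(plays), COUNT(*), MAX(plays).
HAVING: drop groups with fewer than 2 rows.
  blues: ids {1, 5, 8, 9} → SUM(plays)=16864, COUNT(*)=4, MAX(plays)=8848
  folk: ids {2} → SUM(plays)=8249, COUNT(*)=1, MAX(plays)=8249
  jazz: ids {3, 4, 6, 7, 10} → SUM(plays)=33362, COUNT(*)=5, MAX(plays)=8851

blues | 16864 | 4 | 8848 ; jazz | 33362 | 5 | 8851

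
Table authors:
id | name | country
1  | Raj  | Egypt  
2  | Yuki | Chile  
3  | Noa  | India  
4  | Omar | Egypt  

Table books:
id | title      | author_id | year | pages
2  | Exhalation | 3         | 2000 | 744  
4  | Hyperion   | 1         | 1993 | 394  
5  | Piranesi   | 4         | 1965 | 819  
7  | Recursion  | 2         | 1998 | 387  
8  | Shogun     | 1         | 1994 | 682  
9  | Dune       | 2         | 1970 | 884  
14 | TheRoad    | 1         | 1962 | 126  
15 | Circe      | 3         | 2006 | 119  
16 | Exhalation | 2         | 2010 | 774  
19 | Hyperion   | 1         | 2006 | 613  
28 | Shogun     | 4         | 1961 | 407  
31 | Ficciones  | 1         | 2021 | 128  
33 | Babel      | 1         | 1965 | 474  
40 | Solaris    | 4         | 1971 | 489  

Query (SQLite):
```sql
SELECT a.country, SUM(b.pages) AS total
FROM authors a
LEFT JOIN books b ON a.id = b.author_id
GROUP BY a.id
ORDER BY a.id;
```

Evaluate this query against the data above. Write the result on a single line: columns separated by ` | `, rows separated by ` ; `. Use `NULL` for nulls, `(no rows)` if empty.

Egypt | 2417 ; Chile | 2045 ; India | 863 ; Egypt | 1715

LEFT JOIN keeps every authors row; unmatched ones get NULL for books columns.
Group by authors.id and compute SUM(b.pages). SUM over an all-NULL group is NULL.
  1: ids {4, 8, 14, 19, 31, 33} → SUM(b.pages)=2417
  2: ids {7, 9, 16} → SUM(b.pages)=2045
  3: ids {2, 15} → SUM(b.pages)=863
  4: ids {5, 28, 40} → SUM(b.pages)=1715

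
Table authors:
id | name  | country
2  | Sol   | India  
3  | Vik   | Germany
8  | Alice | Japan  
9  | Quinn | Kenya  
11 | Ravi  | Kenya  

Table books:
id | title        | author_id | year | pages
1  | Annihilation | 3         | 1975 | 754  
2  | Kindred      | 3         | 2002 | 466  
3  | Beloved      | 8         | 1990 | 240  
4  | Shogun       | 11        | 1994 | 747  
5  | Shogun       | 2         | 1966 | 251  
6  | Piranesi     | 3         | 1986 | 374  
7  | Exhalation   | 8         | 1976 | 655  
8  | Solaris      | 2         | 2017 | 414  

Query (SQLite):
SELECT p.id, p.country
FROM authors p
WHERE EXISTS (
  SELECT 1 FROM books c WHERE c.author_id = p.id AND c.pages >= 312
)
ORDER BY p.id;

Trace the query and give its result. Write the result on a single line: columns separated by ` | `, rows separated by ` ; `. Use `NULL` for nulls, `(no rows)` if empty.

For each authors row, check whether any books with matching author_id has pages >= 312.
Keep rows where that is true.

2 | India ; 3 | Germany ; 8 | Japan ; 11 | Kenya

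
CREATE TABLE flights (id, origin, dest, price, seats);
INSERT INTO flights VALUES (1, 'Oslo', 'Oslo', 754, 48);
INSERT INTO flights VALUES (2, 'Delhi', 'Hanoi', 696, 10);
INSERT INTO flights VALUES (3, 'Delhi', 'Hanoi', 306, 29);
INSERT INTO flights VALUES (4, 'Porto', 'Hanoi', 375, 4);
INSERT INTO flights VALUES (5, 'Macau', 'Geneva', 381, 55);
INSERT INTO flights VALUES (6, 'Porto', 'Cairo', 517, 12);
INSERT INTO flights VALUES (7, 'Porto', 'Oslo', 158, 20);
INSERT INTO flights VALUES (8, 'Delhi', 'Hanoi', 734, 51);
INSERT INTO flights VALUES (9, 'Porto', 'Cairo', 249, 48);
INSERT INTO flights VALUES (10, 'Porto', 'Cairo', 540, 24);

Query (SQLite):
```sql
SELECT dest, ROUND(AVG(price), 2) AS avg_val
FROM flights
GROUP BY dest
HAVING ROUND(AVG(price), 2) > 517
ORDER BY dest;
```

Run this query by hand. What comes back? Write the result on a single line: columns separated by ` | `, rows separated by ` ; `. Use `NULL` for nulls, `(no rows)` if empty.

Hanoi | 527.75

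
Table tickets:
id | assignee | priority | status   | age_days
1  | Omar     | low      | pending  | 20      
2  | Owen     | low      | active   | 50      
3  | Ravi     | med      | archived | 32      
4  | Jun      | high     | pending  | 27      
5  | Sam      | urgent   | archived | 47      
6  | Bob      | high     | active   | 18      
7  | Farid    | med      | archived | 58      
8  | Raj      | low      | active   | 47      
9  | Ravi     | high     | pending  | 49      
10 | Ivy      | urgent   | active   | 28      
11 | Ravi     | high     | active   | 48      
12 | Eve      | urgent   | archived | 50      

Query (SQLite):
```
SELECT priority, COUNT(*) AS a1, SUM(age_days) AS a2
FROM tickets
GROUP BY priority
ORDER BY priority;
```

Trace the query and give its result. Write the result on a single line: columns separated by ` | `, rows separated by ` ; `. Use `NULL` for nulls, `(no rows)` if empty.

high | 4 | 142 ; low | 3 | 117 ; med | 2 | 90 ; urgent | 3 | 125

Group tickets by priority.
Per group compute: COUNT(*), SUM(age_days).
  high: ids {4, 6, 9, 11} → COUNT(*)=4, SUM(age_days)=142
  low: ids {1, 2, 8} → COUNT(*)=3, SUM(age_days)=117
  med: ids {3, 7} → COUNT(*)=2, SUM(age_days)=90
  urgent: ids {5, 10, 12} → COUNT(*)=3, SUM(age_days)=125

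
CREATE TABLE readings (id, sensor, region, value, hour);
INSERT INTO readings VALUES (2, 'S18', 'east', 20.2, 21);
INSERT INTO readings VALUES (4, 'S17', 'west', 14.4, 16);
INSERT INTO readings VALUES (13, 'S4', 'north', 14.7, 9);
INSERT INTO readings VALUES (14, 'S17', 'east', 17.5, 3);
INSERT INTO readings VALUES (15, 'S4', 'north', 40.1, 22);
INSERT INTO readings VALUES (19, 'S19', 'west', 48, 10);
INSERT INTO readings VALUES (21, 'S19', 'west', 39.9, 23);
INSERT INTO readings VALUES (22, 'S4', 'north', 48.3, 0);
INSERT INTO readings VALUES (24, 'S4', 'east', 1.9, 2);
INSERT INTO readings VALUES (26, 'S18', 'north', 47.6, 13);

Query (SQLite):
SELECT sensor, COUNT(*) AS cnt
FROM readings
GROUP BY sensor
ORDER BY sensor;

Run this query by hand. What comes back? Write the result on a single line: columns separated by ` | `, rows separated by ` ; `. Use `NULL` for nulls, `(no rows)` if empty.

Partition readings by sensor; compute COUNT(*) within each group.
  S17: ids {4, 14} → COUNT(*)=2
  S18: ids {2, 26} → COUNT(*)=2
  S19: ids {19, 21} → COUNT(*)=2
  S4: ids {13, 15, 22, 24} → COUNT(*)=4

S17 | 2 ; S18 | 2 ; S19 | 2 ; S4 | 4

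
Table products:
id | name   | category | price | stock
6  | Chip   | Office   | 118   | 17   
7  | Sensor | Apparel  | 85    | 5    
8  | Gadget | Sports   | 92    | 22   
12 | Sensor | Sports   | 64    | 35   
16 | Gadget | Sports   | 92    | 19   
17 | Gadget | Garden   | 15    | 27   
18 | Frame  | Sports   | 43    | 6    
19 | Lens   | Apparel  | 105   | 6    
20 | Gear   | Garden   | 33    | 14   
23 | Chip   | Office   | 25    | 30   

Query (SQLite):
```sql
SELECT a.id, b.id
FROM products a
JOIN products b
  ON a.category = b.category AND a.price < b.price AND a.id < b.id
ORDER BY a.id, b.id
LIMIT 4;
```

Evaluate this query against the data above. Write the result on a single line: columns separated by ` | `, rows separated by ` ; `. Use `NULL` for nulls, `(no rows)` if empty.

Pairs (a,b) with same category, a.price < b.price, a.id < b.id.
category groups: Apparel:{7,19} Garden:{17,20} Office:{6,23} Sports:{8,12,16,18}
Ordered by (a.id, b.id); first 4.

7 | 19 ; 12 | 16 ; 17 | 20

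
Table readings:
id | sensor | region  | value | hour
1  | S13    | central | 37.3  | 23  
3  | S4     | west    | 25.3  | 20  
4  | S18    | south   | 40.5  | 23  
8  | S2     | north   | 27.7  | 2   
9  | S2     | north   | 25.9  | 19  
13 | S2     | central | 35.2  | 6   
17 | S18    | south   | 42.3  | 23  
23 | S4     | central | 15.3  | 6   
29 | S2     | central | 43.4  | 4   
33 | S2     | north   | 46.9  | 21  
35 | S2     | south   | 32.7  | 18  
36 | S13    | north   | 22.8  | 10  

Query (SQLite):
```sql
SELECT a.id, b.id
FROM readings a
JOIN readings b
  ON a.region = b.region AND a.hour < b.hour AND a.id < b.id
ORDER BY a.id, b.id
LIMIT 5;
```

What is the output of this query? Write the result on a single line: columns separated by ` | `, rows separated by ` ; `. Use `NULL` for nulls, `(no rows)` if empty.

8 | 9 ; 8 | 33 ; 8 | 36 ; 9 | 33

Pairs (a,b) with same region, a.hour < b.hour, a.id < b.id.
region groups: central:{1,13,23,29} north:{8,9,33,36} south:{4,17,35} west:{3}
Ordered by (a.id, b.id); first 5.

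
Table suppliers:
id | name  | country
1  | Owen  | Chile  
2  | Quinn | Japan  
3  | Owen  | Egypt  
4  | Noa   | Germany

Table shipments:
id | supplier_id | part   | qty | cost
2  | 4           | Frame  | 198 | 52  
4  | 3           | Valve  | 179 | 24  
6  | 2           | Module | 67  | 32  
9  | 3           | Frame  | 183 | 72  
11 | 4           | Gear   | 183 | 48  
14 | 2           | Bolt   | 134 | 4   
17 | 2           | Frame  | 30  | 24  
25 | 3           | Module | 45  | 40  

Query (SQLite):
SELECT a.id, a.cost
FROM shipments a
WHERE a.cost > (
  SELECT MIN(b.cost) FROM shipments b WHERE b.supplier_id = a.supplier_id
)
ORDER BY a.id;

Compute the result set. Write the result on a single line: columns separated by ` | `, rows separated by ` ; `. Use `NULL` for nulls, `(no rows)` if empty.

2 | 52 ; 6 | 32 ; 9 | 72 ; 17 | 24 ; 25 | 40

For each shipments row a, compute MIN(cost) over rows sharing a.supplier_id.
Keep row a if a.cost > that per-group MIN.
  supplier_id=2: MIN(cost) = 4
  supplier_id=3: MIN(cost) = 24
  supplier_id=4: MIN(cost) = 48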